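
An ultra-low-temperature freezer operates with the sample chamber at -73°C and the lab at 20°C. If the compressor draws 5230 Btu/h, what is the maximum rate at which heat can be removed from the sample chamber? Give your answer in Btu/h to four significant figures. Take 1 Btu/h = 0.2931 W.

11260 Btu/h

In absolute terms T_C = 200.15 K and T_H = 293.15 K, so ΔT = 93.00 K.
COP_Carnot = T_C/ΔT = 200.15/93.00 = 2.152.
Q̇_max = COP_Carnot × Ẇ = 2.152 × 5230 Btu/h = 11260 Btu/h.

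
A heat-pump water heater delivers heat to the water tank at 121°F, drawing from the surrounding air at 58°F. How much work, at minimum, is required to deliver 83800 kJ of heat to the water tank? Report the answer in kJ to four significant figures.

In absolute terms T_C = 287.59 K and T_H = 322.59 K, so ΔT = 35.00 K.
The reversible limit is COP_HP = T_H/ΔT = 9.217, so W_min = Q_H/COP = Q_H·ΔT/T_H.
W_min = 83800 × 35.00/322.59 = 9092 kJ.

9092 kJ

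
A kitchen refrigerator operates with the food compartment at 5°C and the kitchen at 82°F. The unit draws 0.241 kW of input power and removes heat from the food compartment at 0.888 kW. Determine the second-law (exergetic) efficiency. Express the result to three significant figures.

0.302

COP_actual = Q̇_C/Ẇ = 0.8880/0.2410 = 3.685.
In absolute terms T_C = 278.15 K and T_H = 300.93 K, so ΔT = 22.78 K.
COP_Carnot = T_C/ΔT = 278.15/22.78 = 12.21.
η_II = COP_actual/COP_Carnot = 3.685/12.21 = 0.3017.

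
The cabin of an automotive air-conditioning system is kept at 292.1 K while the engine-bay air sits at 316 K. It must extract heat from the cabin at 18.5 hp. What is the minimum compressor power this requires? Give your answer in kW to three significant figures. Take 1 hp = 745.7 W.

The reservoir spacing is ΔT = 316 − 292.1 = 23.90 K.
COP_Carnot = T_C/ΔT = 292.10/23.90 = 12.22.
Ẇ_min = Q̇/COP_Carnot = 18.50/12.22 = 1.514 hp = 1.129 kW.

1.13 kW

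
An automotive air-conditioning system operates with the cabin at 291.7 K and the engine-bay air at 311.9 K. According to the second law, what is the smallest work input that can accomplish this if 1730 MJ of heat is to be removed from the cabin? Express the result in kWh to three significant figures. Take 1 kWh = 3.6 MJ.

The reservoir spacing is ΔT = 311.9 − 291.7 = 20.20 K.
The reversible limit is COP_R = T_C/ΔT = 14.44, so W_min = Q_C/COP = Q_C·ΔT/T_C.
W_min = 1730 × 20.20/291.70 = 119.8 MJ = 33.28 kWh.

33.3 kWh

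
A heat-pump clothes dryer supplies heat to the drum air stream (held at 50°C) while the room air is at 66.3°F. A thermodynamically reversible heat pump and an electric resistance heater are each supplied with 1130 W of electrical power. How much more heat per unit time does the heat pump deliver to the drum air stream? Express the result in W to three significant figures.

In absolute terms T_C = 292.21 K and T_H = 323.15 K, so ΔT = 30.94 K.
COP_Carnot = T_H/ΔT = 323.15/30.94 = 10.44.
The heat pump delivers Q̇_H = COP × Ẇ = 11800 W; the resistance heater delivers Ẇ = 1130 W.
Extra = (COP − 1)·Ẇ = 10670 W.

10700 W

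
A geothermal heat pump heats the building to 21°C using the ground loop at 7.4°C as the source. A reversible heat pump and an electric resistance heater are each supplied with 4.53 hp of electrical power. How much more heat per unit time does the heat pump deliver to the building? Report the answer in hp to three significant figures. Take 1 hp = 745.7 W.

In absolute terms T_C = 280.55 K and T_H = 294.15 K, so ΔT = 13.60 K.
COP_Carnot = T_H/ΔT = 294.15/13.60 = 21.63.
The heat pump delivers Q̇_H = COP × Ẇ = 97.98 hp; the resistance heater delivers Ẇ = 4.530 hp.
Extra = (COP − 1)·Ẇ = 93.45 hp.

93.4 hp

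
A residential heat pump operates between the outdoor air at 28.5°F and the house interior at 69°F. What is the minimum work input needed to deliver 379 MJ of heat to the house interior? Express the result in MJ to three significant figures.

In absolute terms T_C = 271.21 K and T_H = 293.71 K, so ΔT = 22.50 K.
The reversible limit is COP_HP = T_H/ΔT = 13.05, so W_min = Q_H/COP = Q_H·ΔT/T_H.
W_min = 379.0 × 22.50/293.71 = 29.03 MJ.

29.0 MJ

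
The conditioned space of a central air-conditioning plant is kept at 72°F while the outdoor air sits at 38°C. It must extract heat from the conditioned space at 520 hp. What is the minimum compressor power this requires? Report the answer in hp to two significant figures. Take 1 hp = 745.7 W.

In absolute terms T_C = 295.37 K and T_H = 311.15 K, so ΔT = 15.78 K.
COP_Carnot = T_C/ΔT = 295.37/15.78 = 18.72.
Ẇ_min = Q̇/COP_Carnot = 520.0/18.72 = 27.78 hp.

28 hp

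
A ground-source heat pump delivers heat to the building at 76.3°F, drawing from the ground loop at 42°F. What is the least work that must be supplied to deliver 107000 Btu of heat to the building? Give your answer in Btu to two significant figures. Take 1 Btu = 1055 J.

6800 Btu

In absolute terms T_C = 278.71 K and T_H = 297.76 K, so ΔT = 19.06 K.
The reversible limit is COP_HP = T_H/ΔT = 15.63, so W_min = Q_H/COP = Q_H·ΔT/T_H.
W_min = 107000 × 19.06/297.76 = 6848 Btu.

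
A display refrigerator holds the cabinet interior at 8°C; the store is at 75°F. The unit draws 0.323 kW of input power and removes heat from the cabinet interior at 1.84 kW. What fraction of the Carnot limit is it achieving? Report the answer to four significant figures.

COP_actual = Q̇_C/Ẇ = 1.840/0.3230 = 5.697.
In absolute terms T_C = 281.15 K and T_H = 297.04 K, so ΔT = 15.89 K.
COP_Carnot = T_C/ΔT = 281.15/15.89 = 17.69.
η_II = COP_actual/COP_Carnot = 5.697/17.69 = 0.3219.

0.3219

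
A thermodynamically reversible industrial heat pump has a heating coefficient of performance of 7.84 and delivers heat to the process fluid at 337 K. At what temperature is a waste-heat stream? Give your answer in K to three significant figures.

COP_HP = T_H/(T_H − T_C) gives T_H − T_C = T_H/COP.
With T_H = 337.00 K, T_C = 337.00 × (1 − 1/7.84) = 294.02 K.

294 K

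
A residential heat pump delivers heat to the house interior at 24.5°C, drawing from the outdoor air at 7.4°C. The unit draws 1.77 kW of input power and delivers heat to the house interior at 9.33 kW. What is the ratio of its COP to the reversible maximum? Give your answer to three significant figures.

0.303

COP_actual = Q̇_H/Ẇ = 9.330/1.770 = 5.271.
In absolute terms T_C = 280.55 K and T_H = 297.65 K, so ΔT = 17.10 K.
COP_Carnot = T_H/ΔT = 297.65/17.10 = 17.41.
η_II = COP_actual/COP_Carnot = 5.271/17.41 = 0.3028.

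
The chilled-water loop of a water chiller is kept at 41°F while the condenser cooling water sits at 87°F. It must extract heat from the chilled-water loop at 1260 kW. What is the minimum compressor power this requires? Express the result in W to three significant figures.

In absolute terms T_C = 278.15 K and T_H = 303.71 K, so ΔT = 25.56 K.
COP_Carnot = T_C/ΔT = 278.15/25.56 = 10.88.
Ẇ_min = Q̇/COP_Carnot = 1260/10.88 = 115.8 kW = 115800 W.

116000 W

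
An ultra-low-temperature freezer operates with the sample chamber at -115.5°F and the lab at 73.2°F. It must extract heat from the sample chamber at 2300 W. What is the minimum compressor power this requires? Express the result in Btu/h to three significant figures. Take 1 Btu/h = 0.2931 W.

In absolute terms T_C = 191.21 K and T_H = 296.04 K, so ΔT = 104.8 K.
COP_Carnot = T_C/ΔT = 191.21/104.8 = 1.824.
Ẇ_min = Q̇/COP_Carnot = 2300/1.824 = 1261 W = 4302 Btu/h.

4300 Btu/h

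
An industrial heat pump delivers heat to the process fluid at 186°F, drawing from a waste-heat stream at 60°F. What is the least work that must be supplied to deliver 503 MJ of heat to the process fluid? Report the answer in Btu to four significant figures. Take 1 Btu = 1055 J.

93040 Btu

In absolute terms T_C = 288.71 K and T_H = 358.71 K, so ΔT = 70.00 K.
The reversible limit is COP_HP = T_H/ΔT = 5.124, so W_min = Q_H/COP = Q_H·ΔT/T_H.
W_min = 503.0 × 70.00/358.71 = 98.16 MJ = 93040 Btu.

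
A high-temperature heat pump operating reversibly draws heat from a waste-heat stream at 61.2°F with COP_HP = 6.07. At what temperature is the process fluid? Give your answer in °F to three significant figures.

164 °F

COP_HP = T_H/(T_H − T_C) rearranges to T_H = COP·T_C/(COP − 1).
With T_C = 289.37 K, T_H = 6.07 × 289.37/5.070 = 346.45 K.
Converting, 346.45 K = 163.94°F.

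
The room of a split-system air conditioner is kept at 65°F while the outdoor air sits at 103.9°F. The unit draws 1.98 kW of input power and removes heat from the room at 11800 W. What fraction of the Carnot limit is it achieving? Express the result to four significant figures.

0.4419

Converting, Q̇_C = 11800 W = 11.80 kW, so COP_actual = Q̇_C/Ẇ = 11.80/1.980 = 5.960.
In absolute terms T_C = 291.48 K and T_H = 313.09 K, so ΔT = 21.61 K.
COP_Carnot = T_C/ΔT = 291.48/21.61 = 13.49.
η_II = COP_actual/COP_Carnot = 5.960/13.49 = 0.4419.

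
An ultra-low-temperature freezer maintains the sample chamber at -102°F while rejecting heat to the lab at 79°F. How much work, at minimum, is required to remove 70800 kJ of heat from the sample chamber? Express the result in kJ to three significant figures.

In absolute terms T_C = 198.71 K and T_H = 299.26 K, so ΔT = 100.6 K.
The reversible limit is COP_R = T_C/ΔT = 1.976, so W_min = Q_C/COP = Q_C·ΔT/T_C.
W_min = 70800 × 100.6/198.71 = 35830 kJ.

35800 kJ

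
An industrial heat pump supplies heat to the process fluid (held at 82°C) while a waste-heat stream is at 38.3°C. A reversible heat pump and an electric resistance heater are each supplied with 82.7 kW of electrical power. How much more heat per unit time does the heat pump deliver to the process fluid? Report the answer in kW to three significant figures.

In absolute terms T_C = 311.45 K and T_H = 355.15 K, so ΔT = 43.70 K.
COP_Carnot = T_H/ΔT = 355.15/43.70 = 8.127.
The heat pump delivers Q̇_H = COP × Ẇ = 672.1 kW; the resistance heater delivers Ẇ = 82.70 kW.
Extra = (COP − 1)·Ẇ = 589.4 kW.

589 kW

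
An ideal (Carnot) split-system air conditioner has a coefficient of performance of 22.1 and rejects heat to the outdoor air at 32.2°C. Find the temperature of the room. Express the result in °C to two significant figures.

For a Carnot refrigerator COP_R = T_C/(T_H − T_C), so T_C = COP·T_H/(1 + COP).
With T_H = 305.35 K, T_C = 22.1 × 305.35/23.10 = 292.13 K.
Converting, 292.13 K = 18.98°C.

19 °C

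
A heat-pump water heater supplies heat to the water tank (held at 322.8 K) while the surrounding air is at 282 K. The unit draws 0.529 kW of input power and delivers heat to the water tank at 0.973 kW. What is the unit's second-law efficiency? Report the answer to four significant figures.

COP_actual = Q̇_H/Ẇ = 0.9730/0.5290 = 1.839.
The reservoir spacing is ΔT = 322.8 − 282 = 40.80 K.
COP_Carnot = T_H/ΔT = 322.80/40.80 = 7.912.
η_II = COP_actual/COP_Carnot = 1.839/7.912 = 0.2325.

0.2325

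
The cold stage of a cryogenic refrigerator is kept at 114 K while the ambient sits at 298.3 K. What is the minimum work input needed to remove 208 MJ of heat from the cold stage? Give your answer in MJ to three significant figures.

The reservoir spacing is ΔT = 298.3 − 114 = 184.3 K.
The reversible limit is COP_R = T_C/ΔT = 0.6186, so W_min = Q_C/COP = Q_C·ΔT/T_C.
W_min = 208.0 × 184.3/114.00 = 336.3 MJ.

336 MJ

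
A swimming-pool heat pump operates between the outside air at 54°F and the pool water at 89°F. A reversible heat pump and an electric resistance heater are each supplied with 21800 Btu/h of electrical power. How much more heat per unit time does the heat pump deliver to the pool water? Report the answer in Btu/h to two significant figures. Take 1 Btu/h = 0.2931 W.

In absolute terms T_C = 285.37 K and T_H = 304.82 K, so ΔT = 19.44 K.
COP_Carnot = T_H/ΔT = 304.82/19.44 = 15.68.
The heat pump delivers Q̇_H = COP × Ẇ = 341700 Btu/h; the resistance heater delivers Ẇ = 21800 Btu/h.
Extra = (COP − 1)·Ẇ = 319900 Btu/h.

320000 Btu/h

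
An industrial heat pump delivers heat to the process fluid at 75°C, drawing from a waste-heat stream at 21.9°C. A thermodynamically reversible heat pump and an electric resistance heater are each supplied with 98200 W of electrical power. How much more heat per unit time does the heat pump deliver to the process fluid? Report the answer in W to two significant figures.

In absolute terms T_C = 295.05 K and T_H = 348.15 K, so ΔT = 53.10 K.
COP_Carnot = T_H/ΔT = 348.15/53.10 = 6.556.
The heat pump delivers Q̇_H = COP × Ẇ = 643800 W; the resistance heater delivers Ẇ = 98200 W.
Extra = (COP − 1)·Ẇ = 545600 W.

550000 W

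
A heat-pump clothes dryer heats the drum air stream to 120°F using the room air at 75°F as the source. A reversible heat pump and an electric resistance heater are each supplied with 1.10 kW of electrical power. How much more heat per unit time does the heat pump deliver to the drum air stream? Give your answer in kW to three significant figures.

In absolute terms T_C = 297.04 K and T_H = 322.04 K, so ΔT = 25.00 K.
COP_Carnot = T_H/ΔT = 322.04/25.00 = 12.88.
The heat pump delivers Q̇_H = COP × Ẇ = 14.17 kW; the resistance heater delivers Ẇ = 1.100 kW.
Extra = (COP − 1)·Ẇ = 13.07 kW.

13.1 kW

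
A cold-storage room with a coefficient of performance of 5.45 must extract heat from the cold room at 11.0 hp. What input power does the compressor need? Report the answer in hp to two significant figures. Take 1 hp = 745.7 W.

2.0 hp

Ẇ = Q̇_C/COP = 11.00/5.45 = 2.018 hp.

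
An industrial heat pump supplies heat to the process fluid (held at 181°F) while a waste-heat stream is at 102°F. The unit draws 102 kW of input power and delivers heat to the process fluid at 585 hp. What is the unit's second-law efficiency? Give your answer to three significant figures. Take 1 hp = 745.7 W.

0.527

Converting, Q̇_H = 585.0 hp = 436.2 kW, so COP_actual = Q̇_H/Ẇ = 436.2/102.0 = 4.277.
In absolute terms T_C = 312.04 K and T_H = 355.93 K, so ΔT = 43.89 K.
COP_Carnot = T_H/ΔT = 355.93/43.89 = 8.110.
η_II = COP_actual/COP_Carnot = 4.277/8.110 = 0.5274.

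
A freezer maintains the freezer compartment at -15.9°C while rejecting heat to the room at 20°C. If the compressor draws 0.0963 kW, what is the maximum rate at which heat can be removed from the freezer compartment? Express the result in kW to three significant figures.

In absolute terms T_C = 257.25 K and T_H = 293.15 K, so ΔT = 35.90 K.
COP_Carnot = T_C/ΔT = 257.25/35.90 = 7.166.
Q̇_max = COP_Carnot × Ẇ = 7.166 × 0.09630 kW = 0.6901 kW.

0.690 kW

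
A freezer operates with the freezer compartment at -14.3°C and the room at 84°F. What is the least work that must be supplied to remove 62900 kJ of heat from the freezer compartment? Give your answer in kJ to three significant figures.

In absolute terms T_C = 258.85 K and T_H = 302.04 K, so ΔT = 43.19 K.
The reversible limit is COP_R = T_C/ΔT = 5.993, so W_min = Q_C/COP = Q_C·ΔT/T_C.
W_min = 62900 × 43.19/258.85 = 10490 kJ.

10500 kJ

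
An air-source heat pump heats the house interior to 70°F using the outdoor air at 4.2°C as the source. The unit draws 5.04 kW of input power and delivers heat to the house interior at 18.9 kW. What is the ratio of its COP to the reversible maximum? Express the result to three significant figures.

COP_actual = Q̇_H/Ẇ = 18.90/5.040 = 3.750.
In absolute terms T_C = 277.35 K and T_H = 294.26 K, so ΔT = 16.91 K.
COP_Carnot = T_H/ΔT = 294.26/16.91 = 17.40.
η_II = COP_actual/COP_Carnot = 3.750/17.40 = 0.2155.

0.216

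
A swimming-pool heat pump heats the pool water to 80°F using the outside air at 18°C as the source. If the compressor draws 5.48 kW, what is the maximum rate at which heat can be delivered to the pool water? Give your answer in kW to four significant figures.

189.6 kW

In absolute terms T_C = 291.15 K and T_H = 299.82 K, so ΔT = 8.667 K.
COP_Carnot = T_H/ΔT = 299.82/8.667 = 34.59.
Q̇_max = COP_Carnot × Ẇ = 34.59 × 5.480 kW = 189.6 kW.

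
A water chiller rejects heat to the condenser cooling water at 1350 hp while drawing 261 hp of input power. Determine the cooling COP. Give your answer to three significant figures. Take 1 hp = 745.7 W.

4.17

The first law gives Q̇_H = Q̇_C + Ẇ, so the three rates are Q̇_C = 1089, Q̇_H = 1350, Ẇ = 261.0 hp.
COP_R = Q̇_C/Ẇ = 1089/261.0 = 4.172.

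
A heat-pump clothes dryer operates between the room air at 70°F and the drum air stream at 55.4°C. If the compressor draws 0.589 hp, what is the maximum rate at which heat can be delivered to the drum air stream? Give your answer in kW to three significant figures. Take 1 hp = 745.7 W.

4.21 kW

In absolute terms T_C = 294.26 K and T_H = 328.55 K, so ΔT = 34.29 K.
COP_Carnot = T_H/ΔT = 328.55/34.29 = 9.582.
Q̇_max = COP_Carnot × Ẇ = 9.582 × 0.5890 hp = 5.644 hp = 4.209 kW.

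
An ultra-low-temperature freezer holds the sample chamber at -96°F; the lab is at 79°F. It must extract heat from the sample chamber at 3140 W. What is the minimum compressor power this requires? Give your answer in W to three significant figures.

In absolute terms T_C = 202.04 K and T_H = 299.26 K, so ΔT = 97.22 K.
COP_Carnot = T_C/ΔT = 202.04/97.22 = 2.078.
Ẇ_min = Q̇/COP_Carnot = 3140/2.078 = 1511 W.

1510 W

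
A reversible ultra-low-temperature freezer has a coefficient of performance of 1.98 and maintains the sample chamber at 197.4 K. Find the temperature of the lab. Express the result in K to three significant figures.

297 K

COP_R = T_C/(T_H − T_C) gives T_H − T_C = T_C/COP.
With T_C = 197.40 K, T_H = 197.40 × (1 + 1/1.98) = 297.10 K.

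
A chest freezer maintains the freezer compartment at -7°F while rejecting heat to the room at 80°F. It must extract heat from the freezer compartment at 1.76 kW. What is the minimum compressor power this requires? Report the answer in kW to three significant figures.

0.338 kW

In absolute terms T_C = 251.48 K and T_H = 299.82 K, so ΔT = 48.33 K.
COP_Carnot = T_C/ΔT = 251.48/48.33 = 5.203.
Ẇ_min = Q̇/COP_Carnot = 1.760/5.203 = 0.3383 kW.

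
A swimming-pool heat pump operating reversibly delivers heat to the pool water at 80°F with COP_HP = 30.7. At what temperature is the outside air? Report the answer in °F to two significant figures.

COP_HP = T_H/(T_H − T_C) gives T_H − T_C = T_H/COP.
With T_H = 299.82 K, T_C = 299.82 × (1 − 1/30.7) = 290.05 K.
Converting, 290.05 K = 62.42°F.

62 °F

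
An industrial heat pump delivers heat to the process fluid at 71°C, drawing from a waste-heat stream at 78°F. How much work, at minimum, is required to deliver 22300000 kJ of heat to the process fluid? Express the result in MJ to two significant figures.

2900 MJ

In absolute terms T_C = 298.71 K and T_H = 344.15 K, so ΔT = 45.44 K.
The reversible limit is COP_HP = T_H/ΔT = 7.573, so W_min = Q_H/COP = Q_H·ΔT/T_H.
W_min = 22300000 × 45.44/344.15 = 2945000 kJ = 2945 MJ.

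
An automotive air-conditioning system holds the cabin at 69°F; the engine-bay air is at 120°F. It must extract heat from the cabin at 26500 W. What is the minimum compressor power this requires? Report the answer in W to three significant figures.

In absolute terms T_C = 293.71 K and T_H = 322.04 K, so ΔT = 28.33 K.
COP_Carnot = T_C/ΔT = 293.71/28.33 = 10.37.
Ẇ_min = Q̇/COP_Carnot = 26500/10.37 = 2556 W.

2560 W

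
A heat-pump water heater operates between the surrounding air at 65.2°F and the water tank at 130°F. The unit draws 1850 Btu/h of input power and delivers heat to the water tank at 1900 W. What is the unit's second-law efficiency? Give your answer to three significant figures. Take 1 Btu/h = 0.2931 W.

0.385

Converting, Q̇_H = 1900 W = 6482 Btu/h, so COP_actual = Q̇_H/Ẇ = 6482/1850 = 3.504.
In absolute terms T_C = 291.59 K and T_H = 327.59 K, so ΔT = 36.00 K.
COP_Carnot = T_H/ΔT = 327.59/36.00 = 9.100.
η_II = COP_actual/COP_Carnot = 3.504/9.100 = 0.3851.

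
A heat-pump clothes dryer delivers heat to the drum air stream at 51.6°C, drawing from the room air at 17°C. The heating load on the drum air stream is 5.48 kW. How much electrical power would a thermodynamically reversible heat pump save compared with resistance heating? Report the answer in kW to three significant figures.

In absolute terms T_C = 290.15 K and T_H = 324.75 K, so ΔT = 34.60 K.
COP_Carnot = T_H/ΔT = 324.75/34.60 = 9.386.
Resistance heating needs Ẇ_res = Q̇_H = 5.480 kW; the reversible heat pump needs only Ẇ_hp = Q̇_H/COP = 0.5839 kW.
Saving = 5.480 − 0.5839 = 4.896 kW.

4.90 kW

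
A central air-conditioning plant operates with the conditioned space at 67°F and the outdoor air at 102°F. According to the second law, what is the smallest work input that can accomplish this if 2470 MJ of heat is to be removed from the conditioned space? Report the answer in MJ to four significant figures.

164.1 MJ

In absolute terms T_C = 292.59 K and T_H = 312.04 K, so ΔT = 19.44 K.
The reversible limit is COP_R = T_C/ΔT = 15.05, so W_min = Q_C/COP = Q_C·ΔT/T_C.
W_min = 2470 × 19.44/292.59 = 164.1 MJ.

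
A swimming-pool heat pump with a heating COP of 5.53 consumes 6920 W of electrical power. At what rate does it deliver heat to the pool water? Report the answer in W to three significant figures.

38300 W

Q̇_H = COP_HP × Ẇ = 5.53 × 6920 = 38270 W.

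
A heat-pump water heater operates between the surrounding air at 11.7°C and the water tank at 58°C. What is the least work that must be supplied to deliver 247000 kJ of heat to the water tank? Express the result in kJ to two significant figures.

In absolute terms T_C = 284.85 K and T_H = 331.15 K, so ΔT = 46.30 K.
The reversible limit is COP_HP = T_H/ΔT = 7.152, so W_min = Q_H/COP = Q_H·ΔT/T_H.
W_min = 247000 × 46.30/331.15 = 34530 kJ.

35000 kJ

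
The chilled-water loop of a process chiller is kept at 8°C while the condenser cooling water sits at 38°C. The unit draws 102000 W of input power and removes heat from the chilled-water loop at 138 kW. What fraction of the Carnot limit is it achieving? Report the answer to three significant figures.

Converting, Q̇_C = 138.0 kW = 138000 W, so COP_actual = Q̇_C/Ẇ = 138000/102000 = 1.353.
In absolute terms T_C = 281.15 K and T_H = 311.15 K, so ΔT = 30.00 K.
COP_Carnot = T_C/ΔT = 281.15/30.00 = 9.372.
η_II = COP_actual/COP_Carnot = 1.353/9.372 = 0.1444.

0.144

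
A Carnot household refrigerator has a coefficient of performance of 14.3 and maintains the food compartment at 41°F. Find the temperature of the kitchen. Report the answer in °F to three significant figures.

76.0 °F

COP_R = T_C/(T_H − T_C) gives T_H − T_C = T_C/COP.
With T_C = 278.15 K, T_H = 278.15 × (1 + 1/14.3) = 297.60 K.
Converting, 297.60 K = 76.01°F.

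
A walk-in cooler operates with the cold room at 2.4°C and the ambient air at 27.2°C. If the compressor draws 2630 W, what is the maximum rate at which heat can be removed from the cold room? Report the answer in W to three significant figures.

29200 W

In absolute terms T_C = 275.55 K and T_H = 300.35 K, so ΔT = 24.80 K.
COP_Carnot = T_C/ΔT = 275.55/24.80 = 11.11.
Q̇_max = COP_Carnot × Ẇ = 11.11 × 2630 W = 29220 W.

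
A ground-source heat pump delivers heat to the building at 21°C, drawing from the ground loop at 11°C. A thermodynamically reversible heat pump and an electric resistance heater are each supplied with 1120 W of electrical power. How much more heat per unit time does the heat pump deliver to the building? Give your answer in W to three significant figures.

In absolute terms T_C = 284.15 K and T_H = 294.15 K, so ΔT = 10.00 K.
COP_Carnot = T_H/ΔT = 294.15/10.00 = 29.42.
The heat pump delivers Q̇_H = COP × Ẇ = 32940 W; the resistance heater delivers Ẇ = 1120 W.
Extra = (COP − 1)·Ẇ = 31820 W.

31800 W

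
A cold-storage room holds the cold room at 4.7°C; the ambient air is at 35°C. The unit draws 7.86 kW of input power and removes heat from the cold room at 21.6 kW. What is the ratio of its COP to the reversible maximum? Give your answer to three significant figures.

COP_actual = Q̇_C/Ẇ = 21.60/7.860 = 2.748.
In absolute terms T_C = 277.85 K and T_H = 308.15 K, so ΔT = 30.30 K.
COP_Carnot = T_C/ΔT = 277.85/30.30 = 9.170.
η_II = COP_actual/COP_Carnot = 2.748/9.170 = 0.2997.

0.300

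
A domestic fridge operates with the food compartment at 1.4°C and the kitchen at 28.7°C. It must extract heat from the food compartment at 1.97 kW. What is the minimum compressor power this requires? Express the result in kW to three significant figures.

0.196 kW

In absolute terms T_C = 274.55 K and T_H = 301.85 K, so ΔT = 27.30 K.
COP_Carnot = T_C/ΔT = 274.55/27.30 = 10.06.
Ẇ_min = Q̇/COP_Carnot = 1.970/10.06 = 0.1959 kW.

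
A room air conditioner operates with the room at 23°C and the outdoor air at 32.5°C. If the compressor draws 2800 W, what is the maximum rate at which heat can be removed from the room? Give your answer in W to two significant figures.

In absolute terms T_C = 296.15 K and T_H = 305.65 K, so ΔT = 9.500 K.
COP_Carnot = T_C/ΔT = 296.15/9.500 = 31.17.
Q̇_max = COP_Carnot × Ẇ = 31.17 × 2800 W = 87290 W.

87000 W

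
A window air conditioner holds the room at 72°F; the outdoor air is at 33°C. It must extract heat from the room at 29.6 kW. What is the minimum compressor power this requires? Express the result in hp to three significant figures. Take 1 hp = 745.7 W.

1.45 hp

In absolute terms T_C = 295.37 K and T_H = 306.15 K, so ΔT = 10.78 K.
COP_Carnot = T_C/ΔT = 295.37/10.78 = 27.41.
Ẇ_min = Q̇/COP_Carnot = 29.60/27.41 = 1.080 kW = 1.448 hp.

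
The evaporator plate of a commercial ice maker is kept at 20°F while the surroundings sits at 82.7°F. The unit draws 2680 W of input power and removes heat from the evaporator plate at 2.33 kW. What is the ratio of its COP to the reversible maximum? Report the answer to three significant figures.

0.114

Converting, Q̇_C = 2.330 kW = 2330 W, so COP_actual = Q̇_C/Ẇ = 2330/2680 = 0.8694.
In absolute terms T_C = 266.48 K and T_H = 301.32 K, so ΔT = 34.83 K.
COP_Carnot = T_C/ΔT = 266.48/34.83 = 7.650.
η_II = COP_actual/COP_Carnot = 0.8694/7.650 = 0.1136.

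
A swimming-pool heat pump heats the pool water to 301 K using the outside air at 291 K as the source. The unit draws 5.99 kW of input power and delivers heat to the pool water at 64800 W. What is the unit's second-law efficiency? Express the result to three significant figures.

Converting, Q̇_H = 64800 W = 64.80 kW, so COP_actual = Q̇_H/Ẇ = 64.80/5.990 = 10.82.
The reservoir spacing is ΔT = 301 − 291 = 10.00 K.
COP_Carnot = T_H/ΔT = 301.00/10.00 = 30.10.
η_II = COP_actual/COP_Carnot = 10.82/30.10 = 0.3594.

0.359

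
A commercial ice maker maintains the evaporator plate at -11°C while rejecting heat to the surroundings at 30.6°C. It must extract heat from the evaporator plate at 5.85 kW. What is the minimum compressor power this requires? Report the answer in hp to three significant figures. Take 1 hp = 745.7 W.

In absolute terms T_C = 262.15 K and T_H = 303.75 K, so ΔT = 41.60 K.
COP_Carnot = T_C/ΔT = 262.15/41.60 = 6.302.
Ẇ_min = Q̇/COP_Carnot = 5.850/6.302 = 0.9283 kW = 1.245 hp.

1.24 hp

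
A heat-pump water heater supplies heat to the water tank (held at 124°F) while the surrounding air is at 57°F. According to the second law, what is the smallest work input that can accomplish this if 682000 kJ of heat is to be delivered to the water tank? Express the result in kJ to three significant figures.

78300 kJ

In absolute terms T_C = 287.04 K and T_H = 324.26 K, so ΔT = 37.22 K.
The reversible limit is COP_HP = T_H/ΔT = 8.711, so W_min = Q_H/COP = Q_H·ΔT/T_H.
W_min = 682000 × 37.22/324.26 = 78290 kJ.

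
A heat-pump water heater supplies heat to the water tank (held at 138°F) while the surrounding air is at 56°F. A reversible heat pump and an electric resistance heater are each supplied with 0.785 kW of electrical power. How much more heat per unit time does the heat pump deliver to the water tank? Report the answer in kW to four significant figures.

4.937 kW

In absolute terms T_C = 286.48 K and T_H = 332.04 K, so ΔT = 45.56 K.
COP_Carnot = T_H/ΔT = 332.04/45.56 = 7.289.
The heat pump delivers Q̇_H = COP × Ẇ = 5.722 kW; the resistance heater delivers Ẇ = 0.7850 kW.
Extra = (COP − 1)·Ẇ = 4.937 kW.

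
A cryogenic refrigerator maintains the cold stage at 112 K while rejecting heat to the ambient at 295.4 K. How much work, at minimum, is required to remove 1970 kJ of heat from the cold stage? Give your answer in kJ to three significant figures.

The reservoir spacing is ΔT = 295.4 − 112 = 183.4 K.
The reversible limit is COP_R = T_C/ΔT = 0.6107, so W_min = Q_C/COP = Q_C·ΔT/T_C.
W_min = 1970 × 183.4/112.00 = 3226 kJ.

3230 kJ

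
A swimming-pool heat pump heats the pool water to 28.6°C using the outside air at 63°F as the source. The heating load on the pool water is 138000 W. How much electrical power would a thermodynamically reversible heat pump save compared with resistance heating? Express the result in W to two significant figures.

In absolute terms T_C = 290.37 K and T_H = 301.75 K, so ΔT = 11.38 K.
COP_Carnot = T_H/ΔT = 301.75/11.38 = 26.52.
Resistance heating needs Ẇ_res = Q̇_H = 138000 W; the reversible heat pump needs only Ẇ_hp = Q̇_H/COP = 5203 W.
Saving = 138000 − 5203 = 132800 W.

130000 W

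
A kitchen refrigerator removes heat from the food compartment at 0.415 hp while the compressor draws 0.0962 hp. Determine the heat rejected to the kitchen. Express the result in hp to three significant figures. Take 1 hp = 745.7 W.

0.511 hp

For a cyclic device the first law requires Q̇_H = Q̇_C + Ẇ.
Q̇_H = Q̇_C + Ẇ = 0.5112 hp.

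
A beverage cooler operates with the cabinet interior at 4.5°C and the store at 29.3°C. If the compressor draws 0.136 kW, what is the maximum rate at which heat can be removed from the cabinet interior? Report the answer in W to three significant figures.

1520 W

In absolute terms T_C = 277.65 K and T_H = 302.45 K, so ΔT = 24.80 K.
COP_Carnot = T_C/ΔT = 277.65/24.80 = 11.20.
Q̇_max = COP_Carnot × Ẇ = 11.20 × 0.1360 kW = 1.523 kW = 1523 W.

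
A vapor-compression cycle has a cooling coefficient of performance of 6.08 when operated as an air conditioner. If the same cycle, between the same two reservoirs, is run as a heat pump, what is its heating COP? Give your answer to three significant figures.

7.08

The first law on one cycle gives Q_H = Q_C + W, so Q_H/W = Q_C/W + 1.
COP_HP = COP_R + 1 = 6.08 + 1 = 7.08.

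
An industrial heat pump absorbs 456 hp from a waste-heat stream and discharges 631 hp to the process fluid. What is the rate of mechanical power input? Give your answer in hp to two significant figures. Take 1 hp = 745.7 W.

180 hp

For a cyclic device the first law requires Q̇_H = Q̇_C + Ẇ.
Ẇ = Q̇_H − Q̇_C = 175.0 hp.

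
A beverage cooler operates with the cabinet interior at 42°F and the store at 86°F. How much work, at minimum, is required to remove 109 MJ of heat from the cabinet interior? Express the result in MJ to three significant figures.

9.56 MJ

In absolute terms T_C = 278.71 K and T_H = 303.15 K, so ΔT = 24.44 K.
The reversible limit is COP_R = T_C/ΔT = 11.40, so W_min = Q_C/COP = Q_C·ΔT/T_C.
W_min = 109.0 × 24.44/278.71 = 9.560 MJ.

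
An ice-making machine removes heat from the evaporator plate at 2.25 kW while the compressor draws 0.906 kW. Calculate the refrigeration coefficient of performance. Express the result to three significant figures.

2.48

The first law gives Q̇_H = Q̇_C + Ẇ, so the three rates are Q̇_C = 2.250, Q̇_H = 3.156, Ẇ = 0.9060 kW.
COP_R = Q̇_C/Ẇ = 2.250/0.9060 = 2.483.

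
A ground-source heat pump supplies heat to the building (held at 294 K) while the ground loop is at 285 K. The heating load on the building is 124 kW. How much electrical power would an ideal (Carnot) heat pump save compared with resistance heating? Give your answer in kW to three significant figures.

120 kW

The reservoir spacing is ΔT = 294 − 285 = 9.000 K.
COP_Carnot = T_H/ΔT = 294.00/9.000 = 32.67.
Resistance heating needs Ẇ_res = Q̇_H = 124.0 kW; the reversible heat pump needs only Ẇ_hp = Q̇_H/COP = 3.796 kW.
Saving = 124.0 − 3.796 = 120.2 kW.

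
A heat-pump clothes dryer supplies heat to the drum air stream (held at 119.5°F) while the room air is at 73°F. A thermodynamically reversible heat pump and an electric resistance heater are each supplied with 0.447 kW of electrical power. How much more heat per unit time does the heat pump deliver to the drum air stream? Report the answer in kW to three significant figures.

In absolute terms T_C = 295.93 K and T_H = 321.76 K, so ΔT = 25.83 K.
COP_Carnot = T_H/ΔT = 321.76/25.83 = 12.46.
The heat pump delivers Q̇_H = COP × Ẇ = 5.568 kW; the resistance heater delivers Ẇ = 0.4470 kW.
Extra = (COP − 1)·Ẇ = 5.121 kW.

5.12 kW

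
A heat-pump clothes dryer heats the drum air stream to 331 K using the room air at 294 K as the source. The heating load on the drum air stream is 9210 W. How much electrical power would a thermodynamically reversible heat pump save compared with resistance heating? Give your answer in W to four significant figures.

8180 W

The reservoir spacing is ΔT = 331 − 294 = 37.00 K.
COP_Carnot = T_H/ΔT = 331.00/37.00 = 8.946.
Resistance heating needs Ẇ_res = Q̇_H = 9210 W; the reversible heat pump needs only Ẇ_hp = Q̇_H/COP = 1030 W.
Saving = 9210 − 1030 = 8180 W.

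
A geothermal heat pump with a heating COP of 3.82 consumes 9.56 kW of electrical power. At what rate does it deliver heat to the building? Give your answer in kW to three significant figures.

36.5 kW

Q̇_H = COP_HP × Ẇ = 3.82 × 9.560 = 36.52 kW.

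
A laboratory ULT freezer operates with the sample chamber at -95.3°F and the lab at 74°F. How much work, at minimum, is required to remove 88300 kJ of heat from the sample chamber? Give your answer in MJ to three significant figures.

In absolute terms T_C = 202.43 K and T_H = 296.48 K, so ΔT = 94.06 K.
The reversible limit is COP_R = T_C/ΔT = 2.152, so W_min = Q_C/COP = Q_C·ΔT/T_C.
W_min = 88300 × 94.06/202.43 = 41030 kJ = 41.03 MJ.

41.0 MJ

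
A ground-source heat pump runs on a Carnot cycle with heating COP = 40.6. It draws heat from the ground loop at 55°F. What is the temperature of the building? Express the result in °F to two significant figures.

COP_HP = T_H/(T_H − T_C) rearranges to T_H = COP·T_C/(COP − 1).
With T_C = 285.93 K, T_H = 40.6 × 285.93/39.60 = 293.15 K.
Converting, 293.15 K = 68.00°F.

68 °F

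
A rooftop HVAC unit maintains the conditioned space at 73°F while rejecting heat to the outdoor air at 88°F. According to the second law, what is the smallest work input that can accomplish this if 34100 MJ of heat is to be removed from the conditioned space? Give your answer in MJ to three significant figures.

960 MJ

In absolute terms T_C = 295.93 K and T_H = 304.26 K, so ΔT = 8.333 K.
The reversible limit is COP_R = T_C/ΔT = 35.51, so W_min = Q_C/COP = Q_C·ΔT/T_C.
W_min = 34100 × 8.333/295.93 = 960.3 MJ.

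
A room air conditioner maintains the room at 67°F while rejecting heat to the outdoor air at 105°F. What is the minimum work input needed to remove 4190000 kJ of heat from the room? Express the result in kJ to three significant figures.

In absolute terms T_C = 292.59 K and T_H = 313.71 K, so ΔT = 21.11 K.
The reversible limit is COP_R = T_C/ΔT = 13.86, so W_min = Q_C/COP = Q_C·ΔT/T_C.
W_min = 4190000 × 21.11/292.59 = 302300 kJ.

302000 kJ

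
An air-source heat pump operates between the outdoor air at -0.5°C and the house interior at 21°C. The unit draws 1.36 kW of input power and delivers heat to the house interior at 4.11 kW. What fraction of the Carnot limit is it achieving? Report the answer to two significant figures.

0.22

COP_actual = Q̇_H/Ẇ = 4.110/1.360 = 3.022.
In absolute terms T_C = 272.65 K and T_H = 294.15 K, so ΔT = 21.50 K.
COP_Carnot = T_H/ΔT = 294.15/21.50 = 13.68.
η_II = COP_actual/COP_Carnot = 3.022/13.68 = 0.2209.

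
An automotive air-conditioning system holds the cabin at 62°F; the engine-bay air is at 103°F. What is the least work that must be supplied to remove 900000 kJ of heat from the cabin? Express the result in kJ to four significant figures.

In absolute terms T_C = 289.82 K and T_H = 312.59 K, so ΔT = 22.78 K.
The reversible limit is COP_R = T_C/ΔT = 12.72, so W_min = Q_C/COP = Q_C·ΔT/T_C.
W_min = 900000 × 22.78/289.82 = 70730 kJ.

70730 kJ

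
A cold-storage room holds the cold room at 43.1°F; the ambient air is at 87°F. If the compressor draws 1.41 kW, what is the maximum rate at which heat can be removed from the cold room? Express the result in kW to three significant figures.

16.1 kW

In absolute terms T_C = 279.32 K and T_H = 303.71 K, so ΔT = 24.39 K.
COP_Carnot = T_C/ΔT = 279.32/24.39 = 11.45.
Q̇_max = COP_Carnot × Ẇ = 11.45 × 1.410 kW = 16.15 kW.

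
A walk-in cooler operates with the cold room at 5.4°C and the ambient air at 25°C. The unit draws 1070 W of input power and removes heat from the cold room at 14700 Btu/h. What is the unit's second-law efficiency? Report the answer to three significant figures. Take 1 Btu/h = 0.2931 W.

Converting, Q̇_C = 14700 Btu/h = 4309 W, so COP_actual = Q̇_C/Ẇ = 4309/1070 = 4.027.
In absolute terms T_C = 278.55 K and T_H = 298.15 K, so ΔT = 19.60 K.
COP_Carnot = T_C/ΔT = 278.55/19.60 = 14.21.
η_II = COP_actual/COP_Carnot = 4.027/14.21 = 0.2833.

0.283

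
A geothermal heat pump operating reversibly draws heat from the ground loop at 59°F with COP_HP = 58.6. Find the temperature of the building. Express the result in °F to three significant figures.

68.0 °F

COP_HP = T_H/(T_H − T_C) rearranges to T_H = COP·T_C/(COP − 1).
With T_C = 288.15 K, T_H = 58.6 × 288.15/57.60 = 293.15 K.
Converting, 293.15 K = 68.00°F.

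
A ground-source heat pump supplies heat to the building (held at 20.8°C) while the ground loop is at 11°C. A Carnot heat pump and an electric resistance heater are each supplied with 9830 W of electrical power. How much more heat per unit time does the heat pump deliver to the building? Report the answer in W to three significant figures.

In absolute terms T_C = 284.15 K and T_H = 293.95 K, so ΔT = 9.800 K.
COP_Carnot = T_H/ΔT = 293.95/9.800 = 29.99.
The heat pump delivers Q̇_H = COP × Ẇ = 294800 W; the resistance heater delivers Ẇ = 9830 W.
Extra = (COP − 1)·Ẇ = 285000 W.

285000 W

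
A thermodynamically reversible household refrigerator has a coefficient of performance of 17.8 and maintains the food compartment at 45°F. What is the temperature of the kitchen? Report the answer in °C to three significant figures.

23.0 °C

COP_R = T_C/(T_H − T_C) gives T_H − T_C = T_C/COP.
With T_C = 280.37 K, T_H = 280.37 × (1 + 1/17.8) = 296.12 K.
Converting, 296.12 K = 22.97°C.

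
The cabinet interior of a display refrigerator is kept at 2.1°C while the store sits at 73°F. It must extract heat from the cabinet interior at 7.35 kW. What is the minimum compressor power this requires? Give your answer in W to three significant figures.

In absolute terms T_C = 275.25 K and T_H = 295.93 K, so ΔT = 20.68 K.
COP_Carnot = T_C/ΔT = 275.25/20.68 = 13.31.
Ẇ_min = Q̇/COP_Carnot = 7.350/13.31 = 0.5522 kW = 552.2 W.

552 W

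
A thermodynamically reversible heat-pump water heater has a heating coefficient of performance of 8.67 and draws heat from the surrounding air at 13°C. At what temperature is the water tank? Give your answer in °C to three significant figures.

50.3 °C

COP_HP = T_H/(T_H − T_C) rearranges to T_H = COP·T_C/(COP − 1).
With T_C = 286.15 K, T_H = 8.67 × 286.15/7.670 = 323.46 K.
Converting, 323.46 K = 50.31°C.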